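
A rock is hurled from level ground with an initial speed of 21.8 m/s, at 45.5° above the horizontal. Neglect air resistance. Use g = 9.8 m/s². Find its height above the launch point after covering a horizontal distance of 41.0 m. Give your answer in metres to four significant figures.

Horizontal component vₓ = 21.80 cos 45.5° = 15.28 m/s; vertical v_y0 = 21.80 sin 45.5° = 15.55 m/s.
Time to reach x = 41.0 m: t = x/vₓ = 41.0/15.28 = 2.683 s.
Height: y = v_y0 t − ½ g t² = 15.55 × 2.683 − 4.900 × 2.683² = 41.72 − 35.28 = 6.442 m.

6.442 m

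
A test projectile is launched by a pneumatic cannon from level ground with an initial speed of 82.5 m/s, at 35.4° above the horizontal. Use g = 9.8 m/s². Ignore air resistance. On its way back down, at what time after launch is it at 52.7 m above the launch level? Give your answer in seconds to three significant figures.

8.49 s

Horizontal component vₓ = 82.50 cos 35.4° = 67.25 m/s; vertical v_y0 = 82.50 sin 35.4° = 47.79 m/s.
Height y(t) = 47.79 t − 4.900 t² = 52.7 gives 4.900 t² − 47.79 t + 52.7 = 0.
t = [47.79 ± √(47.79² − 2·9.80·52.7)] / 9.80 = (47.79 ± 35.37) / 9.80, so t = 1.267 s or t = 8.486 s.
The descending-branch root is 8.486 s.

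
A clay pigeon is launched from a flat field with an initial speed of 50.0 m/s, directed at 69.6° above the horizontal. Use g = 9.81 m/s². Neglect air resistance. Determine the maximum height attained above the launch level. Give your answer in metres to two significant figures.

vₓ = 50.00 cos 69.6° = 17.43 m/s; v_y0 = 50.00 sin 69.6° = 46.86 m/s.
Maximum height: H = v_y0² / (2g) = 46.86² / (2 × 9.81) = 111.9 m.

110 m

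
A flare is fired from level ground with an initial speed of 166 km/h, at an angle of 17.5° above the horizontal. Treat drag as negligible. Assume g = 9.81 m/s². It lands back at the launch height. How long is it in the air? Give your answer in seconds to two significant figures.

2.8 s

Convert: 166 km/h = 166/3.6 = 46.11 m/s.
Resolve: vₓ = 46.11 cos 17.5° = 43.98 m/s and v_y0 = 46.11 sin 17.5° = 13.87 m/s.
It returns to y = 0 when t = 2 v_y0 / g = 2(13.87)/9.81 = 2.827 s.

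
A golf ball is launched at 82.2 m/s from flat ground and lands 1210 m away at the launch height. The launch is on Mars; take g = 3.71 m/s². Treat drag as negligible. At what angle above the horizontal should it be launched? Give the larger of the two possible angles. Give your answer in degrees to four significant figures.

R = v₀² sin 2θ / g gives sin 2θ = gR/v₀² = 3.71·1210/82.2² = 0.6644.
2θ = 41.63° or 180° − 41.63° = 138.4°, so θ = 20.82° or 69.18°.
The larger angle is 69.18°.

69.18°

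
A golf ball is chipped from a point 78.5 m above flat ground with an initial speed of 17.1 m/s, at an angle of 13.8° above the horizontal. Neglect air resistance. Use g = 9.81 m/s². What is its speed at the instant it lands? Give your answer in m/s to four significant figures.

Components: vₓ = 17.10 cos 13.8° = 16.61 m/s, v_y0 = 17.10 sin 13.8° = 4.079 m/s.
The projectile lands when y = 78.5 + (4.079) t − ½·9.81·t² = 0. Positive root: t = (4.079 + √(4.079² + 2·9.81·78.5)) / 9.81 = (4.079 + 39.46) / 9.81 = 4.438 s.
Vertical velocity at impact: v_y = v_y0 − g t = 4.079 − 9.81 × 4.438 = −39.46 m/s.
Speed: |v| = √(vₓ² + v_y²) = √(16.61² + 39.46²) = 42.81 m/s.

42.81 m/s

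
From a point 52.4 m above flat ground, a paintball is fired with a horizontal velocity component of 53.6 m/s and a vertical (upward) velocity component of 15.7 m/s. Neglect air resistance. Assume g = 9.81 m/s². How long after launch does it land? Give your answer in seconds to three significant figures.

5.24 s

With up positive and y = 0 at the ground: y(t) = 52.4 + (15.70) t − 4.905 t². Setting y = 0 and taking the positive root: t = [15.70 + √(15.70² + 2·9.81·52.4)] / 9.81 = (15.70 + 35.70) / 9.81 = 5.240 s.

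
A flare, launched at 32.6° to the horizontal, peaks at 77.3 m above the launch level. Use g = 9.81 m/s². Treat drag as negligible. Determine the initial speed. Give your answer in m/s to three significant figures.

At the peak v_y = 0, so v_y0 = √(2gH) = √(2 × 9.81 × 77.3) = 38.94 m/s.
v_y0 = v₀ sin θ ⇒ v₀ = 38.94 / sin 32.6° = 72.28 m/s.

72.3 m/s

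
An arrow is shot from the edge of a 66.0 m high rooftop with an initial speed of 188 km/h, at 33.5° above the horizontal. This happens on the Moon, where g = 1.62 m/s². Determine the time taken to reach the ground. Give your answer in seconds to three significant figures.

Convert: 188 km/h = 188/3.6 = 52.22 m/s.
Resolve: vₓ = 52.22 cos 33.5° = 43.55 m/s and v_y0 = 52.22 sin 33.5° = 28.82 m/s.
Vertical motion (up positive, ground at y = 0): 0.8100 t² − (28.82) t − 66.0 = 0, so t = (28.82 + √(28.82² + 2·1.62·66.0)) / 1.62 = (28.82 + 32.32) / 1.62 = 37.74 s.

37.7 s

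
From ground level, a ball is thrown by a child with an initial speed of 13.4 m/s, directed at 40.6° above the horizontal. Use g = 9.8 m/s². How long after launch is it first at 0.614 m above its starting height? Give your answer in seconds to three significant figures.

Horizontal component vₓ = 13.40 cos 40.6° = 10.17 m/s; vertical v_y0 = 13.40 sin 40.6° = 8.720 m/s.
Require v_y0 t − ½ g t² = 0.614, i.e. 4.900 t² − 8.720 t + 0.614 = 0.
Quadratic formula: t = (8.720 ± √64.011) / 9.80 = (8.720 ± 8.001) / 9.80 → t = 0.07344 s or 1.706 s.
The first (ascending) time is 0.07344 s.

0.0734 s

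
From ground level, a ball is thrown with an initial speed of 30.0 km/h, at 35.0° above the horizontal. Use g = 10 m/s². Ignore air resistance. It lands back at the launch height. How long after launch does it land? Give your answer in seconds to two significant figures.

Convert: 30.0 km/h = 30.0/3.6 = 8.333 m/s.
vₓ = 8.333 cos 35.0° = 6.826 m/s; v_y0 = 8.333 sin 35.0° = 4.780 m/s.
Landing at launch height ⇒ T = 2 v_y0 / g = 2 × 4.780 / 10.0 = 0.9560 s.

0.96 s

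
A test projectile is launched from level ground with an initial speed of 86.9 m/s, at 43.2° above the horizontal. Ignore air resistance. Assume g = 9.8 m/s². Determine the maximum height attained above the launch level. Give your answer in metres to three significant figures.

181 m

vₓ = 86.90 cos 43.2° = 63.35 m/s; v_y0 = 86.90 sin 43.2° = 59.49 m/s.
Peak height H = v_y0² / (2g) = 3538.7 / 19.60 = 180.5 m.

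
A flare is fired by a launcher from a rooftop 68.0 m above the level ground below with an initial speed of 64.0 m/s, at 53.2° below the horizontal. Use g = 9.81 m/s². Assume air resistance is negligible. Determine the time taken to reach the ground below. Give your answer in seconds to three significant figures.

Horizontal component vₓ = 64.00 cos 53.2° = 38.34 m/s; vertical v_y0 = −51.25 m/s (downward).
With up positive and y = 0 at the ground: y(t) = 68.0 + (−51.25) t − 4.905 t². Setting y = 0 and taking the positive root: t = [−51.25 + √(51.25² + 2·9.81·68.0)] / 9.81 = (−51.25 + 62.93) / 9.81 = 1.191 s.

1.19 s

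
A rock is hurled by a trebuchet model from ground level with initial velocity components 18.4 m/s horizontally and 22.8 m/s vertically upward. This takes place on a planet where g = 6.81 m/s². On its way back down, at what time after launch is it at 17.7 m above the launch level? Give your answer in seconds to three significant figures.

5.80 s

Set y = v_y0 t − ½ g t² = 17.7: 3.405 t² − 22.80 t + 17.7 = 0.
t = [22.80 ± √(22.80² − 2·6.81·17.7)] / 6.81 = (22.80 ± 16.70) / 6.81, so t = 0.8963 s or t = 5.800 s.
The descending-branch root is 5.800 s.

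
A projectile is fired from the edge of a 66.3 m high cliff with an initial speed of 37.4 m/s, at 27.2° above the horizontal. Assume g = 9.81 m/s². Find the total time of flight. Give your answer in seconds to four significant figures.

Horizontal component vₓ = 37.40 cos 27.2° = 33.26 m/s; vertical v_y0 = 37.40 sin 27.2° = 17.10 m/s.
The projectile lands when y = 66.3 + (17.10) t − ½·9.81·t² = 0. Positive root: t = (17.10 + √(17.10² + 2·9.81·66.3)) / 9.81 = (17.10 + 39.91) / 9.81 = 5.811 s.

5.811 s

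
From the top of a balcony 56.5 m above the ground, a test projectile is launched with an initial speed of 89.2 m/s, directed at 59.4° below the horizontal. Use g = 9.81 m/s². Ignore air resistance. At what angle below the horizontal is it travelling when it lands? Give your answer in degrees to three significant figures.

Components: vₓ = 89.20 cos 59.4° = 45.41 m/s, v_y0 = −76.78 m/s (downward).
Vertical motion (up positive, ground at y = 0): 4.905 t² − (−76.78) t − 56.5 = 0, so t = (−76.78 + √(76.78² + 2·9.81·56.5)) / 9.81 = (−76.78 + 83.69) / 9.81 = 0.7042 s.
At impact: v_y = v_y0 − g t = −83.69 m/s; vₓ = 45.41 m/s.
Angle below horizontal: arctan(|v_y|/vₓ) = arctan(83.69/45.41) = 61.52°.

61.5°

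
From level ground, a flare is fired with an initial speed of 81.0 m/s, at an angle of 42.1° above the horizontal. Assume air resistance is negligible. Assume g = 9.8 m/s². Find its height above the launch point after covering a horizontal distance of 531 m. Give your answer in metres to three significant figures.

97.3 m

vₓ = 81.00 cos 42.1° = 60.10 m/s; v_y0 = 81.00 sin 42.1° = 54.30 m/s.
At x = 531 m, t = x/vₓ = 531/60.10 = 8.835 s.
Height: y = v_y0 t − ½ g t² = 54.30 × 8.835 − 4.900 × 8.835² = 479.8 − 382.5 = 97.29 m.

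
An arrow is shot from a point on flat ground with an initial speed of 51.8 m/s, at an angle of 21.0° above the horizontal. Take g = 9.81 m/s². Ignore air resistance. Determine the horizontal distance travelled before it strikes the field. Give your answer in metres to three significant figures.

Resolve: vₓ = 51.80 cos 21.0° = 48.36 m/s and v_y0 = 51.80 sin 21.0° = 18.56 m/s.
Time aloft: T = 2 v_y0 / g = 2 × 18.56 / 9.81 = 3.785 s.
Range: R = vₓ T = 48.36 × 3.785 = 183.0 m.

183 m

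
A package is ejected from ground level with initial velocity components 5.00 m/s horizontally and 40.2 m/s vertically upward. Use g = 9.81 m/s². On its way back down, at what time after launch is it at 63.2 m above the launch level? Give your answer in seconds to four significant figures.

Height y(t) = 40.20 t − 4.905 t² = 63.2 gives 4.905 t² − 40.20 t + 63.2 = 0.
Quadratic formula: t = (40.20 ± √376.06) / 9.81 = (40.20 ± 19.39) / 9.81 → t = 2.121 s or 6.075 s.
The descending-branch root is 6.075 s.

6.075 s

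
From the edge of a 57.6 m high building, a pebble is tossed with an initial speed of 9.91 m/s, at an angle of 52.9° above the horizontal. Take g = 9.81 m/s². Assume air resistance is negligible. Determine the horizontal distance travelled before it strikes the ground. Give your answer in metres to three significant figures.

25.9 m

Horizontal component vₓ = 9.910 cos 52.9° = 5.978 m/s; vertical v_y0 = 9.910 sin 52.9° = 7.904 m/s.
With up positive and y = 0 at the ground: y(t) = 57.6 + (7.904) t − 4.905 t². Setting y = 0 and taking the positive root: t = [7.904 + √(7.904² + 2·9.81·57.6)] / 9.81 = (7.904 + 34.53) / 9.81 = 4.326 s.
Horizontal distance: R = vₓ t = 5.978 × 4.326 = 25.86 m.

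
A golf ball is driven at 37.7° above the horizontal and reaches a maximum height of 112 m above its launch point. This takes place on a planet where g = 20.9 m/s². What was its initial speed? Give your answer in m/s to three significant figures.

At the peak v_y = 0, so v_y0 = √(2gH) = √(2 × 20.9 × 112) = 68.42 m/s.
v_y0 = v₀ sin θ ⇒ v₀ = 68.42 / sin 37.7° = 111.9 m/s.

112 m/s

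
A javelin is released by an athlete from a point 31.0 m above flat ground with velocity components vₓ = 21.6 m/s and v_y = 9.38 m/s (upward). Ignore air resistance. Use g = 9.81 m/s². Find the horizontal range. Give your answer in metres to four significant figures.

Vertical motion (up positive, ground at y = 0): 4.905 t² − (9.380) t − 31.0 = 0, so t = (9.380 + √(9.380² + 2·9.81·31.0)) / 9.81 = (9.380 + 26.39) / 9.81 = 3.646 s.
Horizontal distance: R = vₓ t = 21.60 × 3.646 = 78.75 m.

78.75 m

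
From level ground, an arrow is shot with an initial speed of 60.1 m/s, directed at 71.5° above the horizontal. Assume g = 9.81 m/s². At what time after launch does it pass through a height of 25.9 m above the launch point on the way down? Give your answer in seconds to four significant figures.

Components: vₓ = 60.10 cos 71.5° = 19.07 m/s, v_y0 = 60.10 sin 71.5° = 56.99 m/s.
Height y(t) = 56.99 t − 4.905 t² = 25.9 gives 4.905 t² − 56.99 t + 25.9 = 0.
t = [56.99 ± √(56.99² − 2·9.81·25.9)] / 9.81 = (56.99 ± 52.35) / 9.81, so t = 0.4737 s or t = 11.15 s.
The descending-branch root is 11.15 s.

11.15 s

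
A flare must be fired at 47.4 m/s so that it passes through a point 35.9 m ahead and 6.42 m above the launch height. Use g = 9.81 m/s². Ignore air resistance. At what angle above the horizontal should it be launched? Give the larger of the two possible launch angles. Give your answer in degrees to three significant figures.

85.4°

Trajectory: y = x tanθ − g x² (1 + tan²θ)/(2v₀²). With x = 35.9, y = 6.42, v₀ = 47.4, g = 9.81:
2.814 tan²θ − 35.9 tanθ + (9.234) = 0.
tanθ = [35.9 ± √(35.9² − 4 × 2.814 × (9.234))] / (2 × 2.814) = (35.9 ± 34.42) / 5.627, giving tanθ = 0.2626 or 12.50.
θ = 14.71° or 85.42°; the larger is 85.42°.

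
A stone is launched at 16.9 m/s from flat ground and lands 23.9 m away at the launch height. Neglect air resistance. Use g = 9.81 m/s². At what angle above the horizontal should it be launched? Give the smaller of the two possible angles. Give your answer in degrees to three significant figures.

27.6°

From R = (v₀²/g) sin 2θ: sin 2θ = 9.81 × 23.9 / 285.61 = 0.8209.
2θ = 55.18° or 180° − 55.18° = 124.8°, so θ = 27.59° or 62.41°.
The smaller angle is 27.59°.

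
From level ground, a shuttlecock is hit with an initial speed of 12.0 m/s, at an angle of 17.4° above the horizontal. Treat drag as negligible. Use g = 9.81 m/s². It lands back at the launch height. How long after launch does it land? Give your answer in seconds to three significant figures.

0.732 s

Resolve: vₓ = 12.00 cos 17.4° = 11.45 m/s and v_y0 = 12.00 sin 17.4° = 3.588 m/s.
Landing at launch height ⇒ T = 2 v_y0 / g = 2 × 3.588 / 9.81 = 0.7316 s.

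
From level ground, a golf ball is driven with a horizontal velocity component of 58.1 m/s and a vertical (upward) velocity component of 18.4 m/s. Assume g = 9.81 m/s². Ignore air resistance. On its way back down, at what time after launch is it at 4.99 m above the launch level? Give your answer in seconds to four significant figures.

3.457 s

Set y = v_y0 t − ½ g t² = 4.99: 4.905 t² − 18.40 t + 4.99 = 0.
Quadratic formula: t = (18.40 ± √240.66) / 9.81 = (18.40 ± 15.51) / 9.81 → t = 0.2943 s or 3.457 s.
The descending-branch root is 3.457 s.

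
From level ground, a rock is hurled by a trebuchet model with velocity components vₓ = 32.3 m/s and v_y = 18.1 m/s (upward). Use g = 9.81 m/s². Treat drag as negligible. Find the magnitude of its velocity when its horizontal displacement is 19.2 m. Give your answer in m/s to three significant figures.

Time to reach x = 19.2 m: t = x/vₓ = 19.2/32.30 = 0.5944 s.
Vertical velocity there: v_y = v_y0 − g t = 18.10 − 9.81 × 0.5944 = 12.27 m/s.
Speed: √(vₓ² + v_y²) = √(32.30² + 12.27²) = 34.55 m/s.

34.6 m/s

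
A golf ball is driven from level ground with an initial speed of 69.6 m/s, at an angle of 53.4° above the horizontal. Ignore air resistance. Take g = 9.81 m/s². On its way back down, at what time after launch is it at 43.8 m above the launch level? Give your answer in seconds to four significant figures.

Resolve: vₓ = 69.60 cos 53.4° = 41.50 m/s and v_y0 = 69.60 sin 53.4° = 55.88 m/s.
Require v_y0 t − ½ g t² = 43.8, i.e. 4.905 t² − 55.88 t + 43.8 = 0.
t = [55.88 ± √(55.88² − 2·9.81·43.8)] / 9.81 = (55.88 ± 47.57) / 9.81, so t = 0.8468 s or t = 10.54 s.
The descending-branch root is 10.54 s.

10.54 s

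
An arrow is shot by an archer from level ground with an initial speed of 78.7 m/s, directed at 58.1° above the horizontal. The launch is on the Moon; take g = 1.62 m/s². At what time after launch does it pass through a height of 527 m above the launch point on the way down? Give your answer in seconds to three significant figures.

73.7 s

Resolve: vₓ = 78.70 cos 58.1° = 41.59 m/s and v_y0 = 78.70 sin 58.1° = 66.81 m/s.
Require v_y0 t − ½ g t² = 527, i.e. 0.8100 t² − 66.81 t + 527 = 0.
t = [66.81 ± √(66.81² − 2·1.62·527)] / 1.62 = (66.81 ± 52.50) / 1.62, so t = 8.834 s or t = 73.65 s.
The descending-branch root is 73.65 s.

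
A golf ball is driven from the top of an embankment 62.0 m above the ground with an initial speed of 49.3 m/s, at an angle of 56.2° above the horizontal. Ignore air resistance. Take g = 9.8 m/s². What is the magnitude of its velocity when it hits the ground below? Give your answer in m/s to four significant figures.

vₓ = 49.30 cos 56.2° = 27.43 m/s; v_y0 = 49.30 sin 56.2° = 40.97 m/s.
Vertical motion (up positive, ground at y = 0): 4.900 t² − (40.97) t − 62.0 = 0, so t = (40.97 + √(40.97² + 2·9.80·62.0)) / 9.80 = (40.97 + 53.79) / 9.80 = 9.669 s.
Vertical velocity at impact: v_y = v_y0 − g t = 40.97 − 9.80 × 9.669 = −53.79 m/s.
Speed: |v| = √(vₓ² + v_y²) = √(27.43² + 53.79²) = 60.38 m/s.

60.38 m/s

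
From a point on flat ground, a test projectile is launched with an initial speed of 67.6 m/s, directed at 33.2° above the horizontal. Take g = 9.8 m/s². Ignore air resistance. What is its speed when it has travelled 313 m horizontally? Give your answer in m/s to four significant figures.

Horizontal component vₓ = 67.60 cos 33.2° = 56.57 m/s; vertical v_y0 = 67.60 sin 33.2° = 37.02 m/s.
Time to reach x = 313 m: t = x/vₓ = 313/56.57 = 5.533 s.
Vertical velocity there: v_y = v_y0 − g t = 37.02 − 9.80 × 5.533 = −17.21 m/s.
Speed: √(vₓ² + v_y²) = √(56.57² + 17.21²) = 59.13 m/s.

59.13 m/s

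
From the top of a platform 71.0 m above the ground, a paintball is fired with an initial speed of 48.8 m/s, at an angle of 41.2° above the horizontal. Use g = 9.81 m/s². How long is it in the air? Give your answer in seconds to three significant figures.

Resolve: vₓ = 48.80 cos 41.2° = 36.72 m/s and v_y0 = 48.80 sin 41.2° = 32.14 m/s.
Vertical motion (up positive, ground at y = 0): 4.905 t² − (32.14) t − 71.0 = 0, so t = (32.14 + √(32.14² + 2·9.81·71.0)) / 9.81 = (32.14 + 49.26) / 9.81 = 8.298 s.

8.30 s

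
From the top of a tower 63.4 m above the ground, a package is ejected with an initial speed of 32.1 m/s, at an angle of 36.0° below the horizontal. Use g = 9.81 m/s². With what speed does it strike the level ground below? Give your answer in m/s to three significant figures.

47.7 m/s

vₓ = 32.10 cos 36.0° = 25.97 m/s; v_y0 = −18.87 m/s (downward).
With up positive and y = 0 at the ground: y(t) = 63.4 + (−18.87) t − 4.905 t². Setting y = 0 and taking the positive root: t = [−18.87 + √(18.87² + 2·9.81·63.4)] / 9.81 = (−18.87 + 40.00) / 9.81 = 2.154 s.
Vertical velocity at impact: v_y = v_y0 − g t = −18.87 − 9.81 × 2.154 = −40.00 m/s.
Speed: |v| = √(vₓ² + v_y²) = √(25.97² + 40.00²) = 47.69 m/s.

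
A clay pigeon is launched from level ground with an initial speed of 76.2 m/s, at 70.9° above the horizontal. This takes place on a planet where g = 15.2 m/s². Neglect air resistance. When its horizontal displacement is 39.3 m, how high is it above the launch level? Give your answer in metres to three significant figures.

vₓ = 76.20 cos 70.9° = 24.93 m/s; v_y0 = 76.20 sin 70.9° = 72.01 m/s.
At x = 39.3 m, t = x/vₓ = 39.3/24.93 = 1.576 s.
Height: y = v_y0 t − ½ g t² = 72.01 × 1.576 − 7.600 × 1.576² = 113.5 − 18.88 = 94.61 m.

94.6 m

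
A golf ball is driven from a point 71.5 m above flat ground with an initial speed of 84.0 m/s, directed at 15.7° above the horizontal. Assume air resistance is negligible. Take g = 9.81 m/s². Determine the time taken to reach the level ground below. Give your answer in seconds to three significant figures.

Components: vₓ = 84.00 cos 15.7° = 80.87 m/s, v_y0 = 84.00 sin 15.7° = 22.73 m/s.
The projectile lands when y = 71.5 + (22.73) t − ½·9.81·t² = 0. Positive root: t = (22.73 + √(22.73² + 2·9.81·71.5)) / 9.81 = (22.73 + 43.81) / 9.81 = 6.783 s.

6.78 s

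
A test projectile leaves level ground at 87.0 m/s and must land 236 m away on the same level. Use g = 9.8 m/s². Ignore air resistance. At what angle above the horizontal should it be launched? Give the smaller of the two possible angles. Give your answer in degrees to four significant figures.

8.896°

Level-ground range R = v₀² sin(2θ)/g ⇒ sin(2θ) = gR/v₀² = 9.80 × 236 / 87.0² = 0.3056.
2θ = 17.79° or 180° − 17.79° = 162.2°, so θ = 8.896° or 81.10°.
The smaller angle is 8.896°.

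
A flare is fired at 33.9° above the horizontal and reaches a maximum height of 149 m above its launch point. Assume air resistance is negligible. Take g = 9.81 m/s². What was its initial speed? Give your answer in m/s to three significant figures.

96.9 m/s

At the peak v_y = 0, so v_y0 = √(2gH) = √(2 × 9.81 × 149) = 54.07 m/s.
v_y0 = v₀ sin θ ⇒ v₀ = 54.07 / sin 33.9° = 96.94 m/s.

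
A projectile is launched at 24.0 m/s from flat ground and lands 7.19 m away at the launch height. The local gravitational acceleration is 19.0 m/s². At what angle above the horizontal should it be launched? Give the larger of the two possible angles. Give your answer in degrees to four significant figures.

Level-ground range R = v₀² sin(2θ)/g ⇒ sin(2θ) = gR/v₀² = 19.0 × 7.19 / 24.0² = 0.2372.
2θ = 13.72° or 180° − 13.72° = 166.3°, so θ = 6.860° or 83.14°.
The larger angle is 83.14°.

83.14°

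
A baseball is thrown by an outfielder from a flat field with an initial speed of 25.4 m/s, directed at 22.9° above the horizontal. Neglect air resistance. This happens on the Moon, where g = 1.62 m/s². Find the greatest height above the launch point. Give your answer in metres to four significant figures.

Resolve: vₓ = 25.40 cos 22.9° = 23.40 m/s and v_y0 = 25.40 sin 22.9° = 9.884 m/s.
Maximum height: H = v_y0² / (2g) = 9.884² / (2 × 1.62) = 30.15 m.

30.15 m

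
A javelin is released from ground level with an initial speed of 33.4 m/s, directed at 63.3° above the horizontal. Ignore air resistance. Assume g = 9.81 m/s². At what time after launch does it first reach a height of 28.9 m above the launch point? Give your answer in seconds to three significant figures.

Resolve: vₓ = 33.40 cos 63.3° = 15.01 m/s and v_y0 = 33.40 sin 63.3° = 29.84 m/s.
Require v_y0 t − ½ g t² = 28.9, i.e. 4.905 t² − 29.84 t + 28.9 = 0.
Quadratic formula: t = (29.84 ± √323.32) / 9.81 = (29.84 ± 17.98) / 9.81 → t = 1.209 s or 4.875 s.
The first (ascending) time is 1.209 s.

1.21 s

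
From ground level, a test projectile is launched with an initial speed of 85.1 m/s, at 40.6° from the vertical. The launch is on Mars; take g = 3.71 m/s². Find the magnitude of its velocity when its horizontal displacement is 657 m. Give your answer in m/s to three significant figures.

59.1 m/s

Horizontal component vₓ = 85.10 sin 40.6° = 55.38 m/s; vertical v_y0 = 85.10 cos 40.6° = 64.61 m/s.
Time to reach x = 657 m: t = x/vₓ = 657/55.38 = 11.86 s.
Vertical velocity there: v_y = v_y0 − g t = 64.61 − 3.71 × 11.86 = 20.60 m/s.
Speed: √(vₓ² + v_y²) = √(55.38² + 20.60²) = 59.09 m/s.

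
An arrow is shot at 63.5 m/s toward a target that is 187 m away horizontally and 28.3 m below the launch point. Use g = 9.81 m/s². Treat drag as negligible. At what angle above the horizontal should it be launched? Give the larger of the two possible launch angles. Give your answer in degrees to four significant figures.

76.96°

Trajectory: y = x tanθ − g x² (1 + tan²θ)/(2v₀²). With x = 187, y = −28.3, v₀ = 63.5, g = 9.81:
42.54 tan²θ − 187 tanθ + (14.24) = 0.
tanθ = [187 ± √(187² − 4 × 42.54 × (14.24))] / (2 × 42.54) = (187 ± 180.4) / 85.08, giving tanθ = 0.07750 or 4.319.
θ = 4.432° or 76.96°; the larger is 76.96°.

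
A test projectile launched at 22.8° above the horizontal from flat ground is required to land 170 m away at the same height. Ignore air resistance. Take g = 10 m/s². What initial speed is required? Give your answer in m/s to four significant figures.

On level ground R = v₀² sin 2θ / g ⇒ v₀ = √(gR / sin 2θ).
v₀ = √(10.0 × 170 / sin 45.60°) = √(1700 / 0.7145) = √2379.4 = 48.78 m/s.

48.78 m/s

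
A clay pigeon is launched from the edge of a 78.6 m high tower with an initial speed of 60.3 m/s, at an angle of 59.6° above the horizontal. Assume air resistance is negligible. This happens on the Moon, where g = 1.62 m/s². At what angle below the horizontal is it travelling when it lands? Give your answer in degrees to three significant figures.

60.7°

vₓ = 60.30 cos 59.6° = 30.51 m/s; v_y0 = 60.30 sin 59.6° = 52.01 m/s.
The projectile lands when y = 78.6 + (52.01) t − ½·1.62·t² = 0. Positive root: t = (52.01 + √(52.01² + 2·1.62·78.6)) / 1.62 = (52.01 + 54.40) / 1.62 = 65.69 s.
At impact: v_y = v_y0 − g t = −54.40 m/s; vₓ = 30.51 m/s.
Angle below horizontal: arctan(|v_y|/vₓ) = arctan(54.40/30.51) = 60.71°.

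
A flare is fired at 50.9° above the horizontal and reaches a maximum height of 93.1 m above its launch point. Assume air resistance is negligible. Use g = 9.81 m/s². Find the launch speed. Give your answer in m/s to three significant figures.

At the peak v_y = 0, so v_y0 = √(2gH) = √(2 × 9.81 × 93.1) = 42.74 m/s.
v_y0 = v₀ sin θ ⇒ v₀ = 42.74 / sin 50.9° = 55.07 m/s.

55.1 m/s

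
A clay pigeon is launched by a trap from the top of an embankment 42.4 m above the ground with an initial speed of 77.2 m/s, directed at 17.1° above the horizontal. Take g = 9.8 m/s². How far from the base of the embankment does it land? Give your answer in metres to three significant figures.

447 m

Components: vₓ = 77.20 cos 17.1° = 73.79 m/s, v_y0 = 77.20 sin 17.1° = 22.70 m/s.
The projectile lands when y = 42.4 + (22.70) t − ½·9.80·t² = 0. Positive root: t = (22.70 + √(22.70² + 2·9.80·42.4)) / 9.80 = (22.70 + 36.69) / 9.80 = 6.060 s.
Horizontal distance: R = vₓ t = 73.79 × 6.060 = 447.2 m.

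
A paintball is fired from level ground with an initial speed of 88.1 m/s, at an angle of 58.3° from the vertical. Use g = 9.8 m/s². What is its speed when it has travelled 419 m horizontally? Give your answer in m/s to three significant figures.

Horizontal component vₓ = 88.10 sin 58.3° = 74.96 m/s; vertical v_y0 = 88.10 cos 58.3° = 46.29 m/s.
x = vₓ t ⇒ t = 419/74.96 = 5.590 s.
Vertical velocity there: v_y = v_y0 − g t = 46.29 − 9.80 × 5.590 = −8.487 m/s.
Speed: √(vₓ² + v_y²) = √(74.96² + 8.487²) = 75.44 m/s.

75.4 m/s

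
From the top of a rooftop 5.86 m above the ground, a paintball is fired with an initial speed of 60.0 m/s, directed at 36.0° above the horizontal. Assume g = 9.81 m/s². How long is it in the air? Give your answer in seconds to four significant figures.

Resolve: vₓ = 60.00 cos 36.0° = 48.54 m/s and v_y0 = 60.00 sin 36.0° = 35.27 m/s.
The projectile lands when y = 5.86 + (35.27) t − ½·9.81·t² = 0. Positive root: t = (35.27 + √(35.27² + 2·9.81·5.86)) / 9.81 = (35.27 + 36.86) / 9.81 = 7.353 s.

7.353 s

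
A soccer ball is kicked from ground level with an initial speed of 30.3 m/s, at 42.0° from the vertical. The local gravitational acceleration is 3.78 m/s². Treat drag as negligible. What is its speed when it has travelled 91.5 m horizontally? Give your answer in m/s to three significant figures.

21.0 m/s

Resolve: vₓ = 30.30 sin 42.0° = 20.27 m/s and v_y0 = 30.30 cos 42.0° = 22.52 m/s.
x = vₓ t ⇒ t = 91.5/20.27 = 4.513 s.
Vertical velocity there: v_y = v_y0 − g t = 22.52 − 3.78 × 4.513 = 5.458 m/s.
Speed: √(vₓ² + v_y²) = √(20.27² + 5.458²) = 21.00 m/s.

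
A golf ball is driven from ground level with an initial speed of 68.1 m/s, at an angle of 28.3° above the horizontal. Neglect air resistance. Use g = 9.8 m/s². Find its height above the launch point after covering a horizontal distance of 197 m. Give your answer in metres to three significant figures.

Horizontal component vₓ = 68.10 cos 28.3° = 59.96 m/s; vertical v_y0 = 68.10 sin 28.3° = 32.29 m/s.
At x = 197 m, t = x/vₓ = 197/59.96 = 3.285 s.
Height: y = v_y0 t − ½ g t² = 32.29 × 3.285 − 4.900 × 3.285² = 106.1 − 52.89 = 53.18 m.

53.2 m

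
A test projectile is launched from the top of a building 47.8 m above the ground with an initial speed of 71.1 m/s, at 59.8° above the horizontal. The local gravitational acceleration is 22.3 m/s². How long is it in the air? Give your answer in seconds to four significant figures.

6.202 s

Resolve: vₓ = 71.10 cos 59.8° = 35.76 m/s and v_y0 = 71.10 sin 59.8° = 61.45 m/s.
Vertical motion (up positive, ground at y = 0): 11.15 t² − (61.45) t − 47.8 = 0, so t = (61.45 + √(61.45² + 2·22.3·47.8)) / 22.3 = (61.45 + 76.86) / 22.3 = 6.202 s.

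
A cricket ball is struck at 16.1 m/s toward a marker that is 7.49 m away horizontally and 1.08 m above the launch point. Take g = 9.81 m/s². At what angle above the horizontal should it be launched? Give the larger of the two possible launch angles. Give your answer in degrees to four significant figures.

81.58°

Trajectory: y = x tanθ − g x² (1 + tan²θ)/(2v₀²). With x = 7.49, y = 1.08, v₀ = 16.1, g = 9.81:
1.062 tan²θ − 7.49 tanθ + (2.142) = 0.
tanθ = [7.49 ± √(7.49² − 4 × 1.062 × (2.142))] / (2 × 1.062) = (7.49 ± 6.856) / 2.123, giving tanθ = 0.2986 or 6.757.
θ = 16.62° or 81.58°; the larger is 81.58°.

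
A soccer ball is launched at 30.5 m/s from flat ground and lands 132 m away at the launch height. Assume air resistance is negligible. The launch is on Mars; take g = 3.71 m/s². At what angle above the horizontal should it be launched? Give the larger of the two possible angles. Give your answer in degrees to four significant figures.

From R = (v₀²/g) sin 2θ: sin 2θ = 3.71 × 132 / 930.25 = 0.5264.
2θ = 31.77° or 180° − 31.77° = 148.2°, so θ = 15.88° or 74.12°.
The larger angle is 74.12°.

74.12°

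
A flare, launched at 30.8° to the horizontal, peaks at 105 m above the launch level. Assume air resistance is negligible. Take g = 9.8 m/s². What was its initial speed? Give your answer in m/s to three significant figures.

At the peak v_y = 0, so v_y0 = √(2gH) = √(2 × 9.80 × 105) = 45.37 m/s.
v_y0 = v₀ sin θ ⇒ v₀ = 45.37 / sin 30.8° = 88.60 m/s.

88.6 m/s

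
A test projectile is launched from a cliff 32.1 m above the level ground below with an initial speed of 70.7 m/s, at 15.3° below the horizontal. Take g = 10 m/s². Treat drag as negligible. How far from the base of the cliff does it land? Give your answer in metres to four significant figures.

87.35 m

Horizontal component vₓ = 70.70 cos 15.3° = 68.19 m/s; vertical v_y0 = −18.66 m/s (downward).
Vertical motion (up positive, ground at y = 0): 5.000 t² − (−18.66) t − 32.1 = 0, so t = (−18.66 + √(18.66² + 2·10.0·32.1)) / 10.0 = (−18.66 + 31.46) / 10.0 = 1.281 s.
Horizontal distance: R = vₓ t = 68.19 × 1.281 = 87.35 m.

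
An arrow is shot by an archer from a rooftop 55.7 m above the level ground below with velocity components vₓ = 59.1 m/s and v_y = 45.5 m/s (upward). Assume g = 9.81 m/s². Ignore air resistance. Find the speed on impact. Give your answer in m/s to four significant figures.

81.58 m/s

The projectile lands when y = 55.7 + (45.50) t − ½·9.81·t² = 0. Positive root: t = (45.50 + √(45.50² + 2·9.81·55.7)) / 9.81 = (45.50 + 56.24) / 9.81 = 10.37 s.
Vertical velocity at impact: v_y = v_y0 − g t = 45.50 − 9.81 × 10.37 = −56.24 m/s.
Speed: |v| = √(vₓ² + v_y²) = √(59.10² + 56.24²) = 81.58 m/s.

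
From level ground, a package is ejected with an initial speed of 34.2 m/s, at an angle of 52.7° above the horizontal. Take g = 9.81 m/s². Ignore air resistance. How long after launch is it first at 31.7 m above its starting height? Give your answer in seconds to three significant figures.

Components: vₓ = 34.20 cos 52.7° = 20.72 m/s, v_y0 = 34.20 sin 52.7° = 27.21 m/s.
Require v_y0 t − ½ g t² = 31.7, i.e. 4.905 t² − 27.21 t + 31.7 = 0.
t = [27.21 ± √(27.21² − 2·9.81·31.7)] / 9.81 = (27.21 ± 10.87) / 9.81, so t = 1.665 s or t = 3.881 s.
The first (ascending) time is 1.665 s.

1.67 s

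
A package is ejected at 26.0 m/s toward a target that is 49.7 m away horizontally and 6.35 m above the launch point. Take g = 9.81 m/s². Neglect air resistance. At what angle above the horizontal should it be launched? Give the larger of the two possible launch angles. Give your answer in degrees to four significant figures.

64.96°

Trajectory: y = x tanθ − g x² (1 + tan²θ)/(2v₀²). With x = 49.7, y = 6.35, v₀ = 26.0, g = 9.81:
17.92 tan²θ − 49.7 tanθ + (24.27) = 0.
tanθ = [49.7 ± √(49.7² − 4 × 17.92 × (24.27))] / (2 × 17.92) = (49.7 ± 27.02) / 35.85, giving tanθ = 0.6328 or 2.140.
θ = 32.32° or 64.96°; the larger is 64.96°.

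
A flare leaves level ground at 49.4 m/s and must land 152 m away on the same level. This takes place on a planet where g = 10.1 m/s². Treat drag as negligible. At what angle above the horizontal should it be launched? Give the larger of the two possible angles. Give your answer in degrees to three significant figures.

70.5°

Level-ground range R = v₀² sin(2θ)/g ⇒ sin(2θ) = gR/v₀² = 10.1 × 152 / 49.4² = 0.6291.
2θ = 38.98° or 180° − 38.98° = 141.0°, so θ = 19.49° or 70.51°.
The larger angle is 70.51°.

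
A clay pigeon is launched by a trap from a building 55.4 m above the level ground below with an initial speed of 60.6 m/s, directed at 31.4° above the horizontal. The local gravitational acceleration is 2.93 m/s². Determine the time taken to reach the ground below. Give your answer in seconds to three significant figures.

23.2 s

Components: vₓ = 60.60 cos 31.4° = 51.73 m/s, v_y0 = 60.60 sin 31.4° = 31.57 m/s.
With up positive and y = 0 at the ground: y(t) = 55.4 + (31.57) t − 1.465 t². Setting y = 0 and taking the positive root: t = [31.57 + √(31.57² + 2·2.93·55.4)] / 2.93 = (31.57 + 36.35) / 2.93 = 23.18 s.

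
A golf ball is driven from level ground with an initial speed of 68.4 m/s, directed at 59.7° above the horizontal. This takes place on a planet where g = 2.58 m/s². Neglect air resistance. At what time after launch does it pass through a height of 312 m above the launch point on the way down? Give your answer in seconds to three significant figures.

39.7 s

Horizontal component vₓ = 68.40 cos 59.7° = 34.51 m/s; vertical v_y0 = 68.40 sin 59.7° = 59.06 m/s.
Require v_y0 t − ½ g t² = 312, i.e. 1.290 t² − 59.06 t + 312 = 0.
Quadratic formula: t = (59.06 ± √1877.7) / 2.58 = (59.06 ± 43.33) / 2.58 → t = 6.094 s or 39.69 s.
The descending-branch root is 39.69 s.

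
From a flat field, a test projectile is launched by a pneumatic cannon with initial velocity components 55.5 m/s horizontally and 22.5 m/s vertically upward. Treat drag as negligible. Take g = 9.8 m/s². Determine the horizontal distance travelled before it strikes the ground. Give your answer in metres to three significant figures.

255 m

Time aloft: T = 2 v_y0 / g = 2 × 22.50 / 9.80 = 4.592 s.
Horizontal distance R = vₓ T = 55.50 × 4.592 = 254.8 m.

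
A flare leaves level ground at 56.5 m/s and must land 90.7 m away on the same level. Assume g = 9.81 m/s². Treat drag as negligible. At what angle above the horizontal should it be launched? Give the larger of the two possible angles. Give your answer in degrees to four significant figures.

81.91°

Level-ground range R = v₀² sin(2θ)/g ⇒ sin(2θ) = gR/v₀² = 9.81 × 90.7 / 56.5² = 0.2787.
2θ = 16.18° or 180° − 16.18° = 163.8°, so θ = 8.092° or 81.91°.
The larger angle is 81.91°.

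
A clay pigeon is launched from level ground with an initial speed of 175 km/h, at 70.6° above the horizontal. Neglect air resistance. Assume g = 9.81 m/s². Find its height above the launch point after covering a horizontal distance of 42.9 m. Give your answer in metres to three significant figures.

87.2 m

Convert: 175 km/h = 175/3.6 = 48.61 m/s.
Components: vₓ = 48.61 cos 70.6° = 16.15 m/s, v_y0 = 48.61 sin 70.6° = 45.85 m/s.
x = vₓ t ⇒ t = 42.9/16.15 = 2.657 s.
Height: y = v_y0 t − ½ g t² = 45.85 × 2.657 − 4.905 × 2.657² = 121.8 − 34.62 = 87.20 m.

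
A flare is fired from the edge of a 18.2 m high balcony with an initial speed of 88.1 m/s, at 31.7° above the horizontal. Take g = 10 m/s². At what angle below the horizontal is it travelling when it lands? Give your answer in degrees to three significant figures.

33.7°

vₓ = 88.10 cos 31.7° = 74.96 m/s; v_y0 = 88.10 sin 31.7° = 46.29 m/s.
With up positive and y = 0 at the ground: y(t) = 18.2 + (46.29) t − 5.000 t². Setting y = 0 and taking the positive root: t = [46.29 + √(46.29² + 2·10.0·18.2)] / 10.0 = (46.29 + 50.07) / 10.0 = 9.637 s.
At impact: v_y = v_y0 − g t = −50.07 m/s; vₓ = 74.96 m/s.
Angle below horizontal: arctan(|v_y|/vₓ) = arctan(50.07/74.96) = 33.74°.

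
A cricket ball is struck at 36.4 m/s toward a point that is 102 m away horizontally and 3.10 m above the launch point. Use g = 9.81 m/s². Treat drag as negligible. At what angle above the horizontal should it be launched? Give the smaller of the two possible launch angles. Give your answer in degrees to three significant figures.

Trajectory: y = x tanθ − g x² (1 + tan²θ)/(2v₀²). With x = 102, y = 3.10, v₀ = 36.4, g = 9.81:
38.52 tan²θ − 102 tanθ + (41.62) = 0.
tanθ = [102 ± √(102² − 4 × 38.52 × (41.62))] / (2 × 38.52) = (102 ± 63.19) / 77.03, giving tanθ = 0.5039 or 2.144.
θ = 26.74° or 65.00°; the smaller is 26.74°.

26.7°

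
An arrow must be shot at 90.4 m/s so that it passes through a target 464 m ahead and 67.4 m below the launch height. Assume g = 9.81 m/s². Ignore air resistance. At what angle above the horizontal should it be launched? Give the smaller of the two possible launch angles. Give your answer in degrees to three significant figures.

7.89°

Trajectory: y = x tanθ − g x² (1 + tan²θ)/(2v₀²). With x = 464, y = −67.4, v₀ = 90.4, g = 9.81:
129.2 tan²θ − 464 tanθ + (61.82) = 0.
tanθ = [464 ± √(464² − 4 × 129.2 × (61.82))] / (2 × 129.2) = (464 ± 428.2) / 258.4, giving tanθ = 0.1386 or 3.452.
θ = 7.890° or 73.84°; the smaller is 7.890°.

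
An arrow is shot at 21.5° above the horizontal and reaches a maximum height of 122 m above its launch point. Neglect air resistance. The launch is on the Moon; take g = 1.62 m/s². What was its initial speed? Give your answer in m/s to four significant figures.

54.25 m/s

At the peak v_y = 0, so v_y0 = √(2gH) = √(2 × 1.62 × 122) = 19.88 m/s.
v_y0 = v₀ sin θ ⇒ v₀ = 19.88 / sin 21.5° = 54.25 m/s.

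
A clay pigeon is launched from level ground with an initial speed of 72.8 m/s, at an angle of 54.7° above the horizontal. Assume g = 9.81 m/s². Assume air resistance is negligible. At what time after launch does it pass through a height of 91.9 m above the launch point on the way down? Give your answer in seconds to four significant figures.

Horizontal component vₓ = 72.80 cos 54.7° = 42.07 m/s; vertical v_y0 = 72.80 sin 54.7° = 59.41 m/s.
Set y = v_y0 t − ½ g t² = 91.9: 4.905 t² − 59.41 t + 91.9 = 0.
Quadratic formula: t = (59.41 ± √1727.0) / 9.81 = (59.41 ± 41.56) / 9.81 → t = 1.820 s or 10.29 s.
The descending-branch root is 10.29 s.

10.29 s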